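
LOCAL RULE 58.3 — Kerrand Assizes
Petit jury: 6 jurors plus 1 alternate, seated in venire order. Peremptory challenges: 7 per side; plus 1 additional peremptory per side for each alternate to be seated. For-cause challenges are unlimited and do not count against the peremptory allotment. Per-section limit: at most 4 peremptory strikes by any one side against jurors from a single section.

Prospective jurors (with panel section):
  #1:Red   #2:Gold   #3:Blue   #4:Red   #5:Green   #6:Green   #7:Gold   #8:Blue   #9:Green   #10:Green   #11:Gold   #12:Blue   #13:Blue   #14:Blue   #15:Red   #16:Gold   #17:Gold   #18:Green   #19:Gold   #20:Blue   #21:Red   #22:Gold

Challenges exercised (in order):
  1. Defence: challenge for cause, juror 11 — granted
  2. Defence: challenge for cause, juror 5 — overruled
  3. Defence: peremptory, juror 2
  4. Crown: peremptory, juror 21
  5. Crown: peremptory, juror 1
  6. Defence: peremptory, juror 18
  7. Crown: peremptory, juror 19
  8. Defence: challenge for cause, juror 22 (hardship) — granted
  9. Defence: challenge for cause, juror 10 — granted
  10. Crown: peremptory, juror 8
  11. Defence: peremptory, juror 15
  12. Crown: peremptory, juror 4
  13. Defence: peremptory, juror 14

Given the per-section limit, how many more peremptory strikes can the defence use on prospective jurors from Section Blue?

3

Defence peremptories so far: #2, #18, #15, #14 — 4 of 8 used, 4 left overall.
Against Section Blue: #14 — 1 used; per-section cap 4 leaves 3.
Binding limit: min(4, 3) = 3.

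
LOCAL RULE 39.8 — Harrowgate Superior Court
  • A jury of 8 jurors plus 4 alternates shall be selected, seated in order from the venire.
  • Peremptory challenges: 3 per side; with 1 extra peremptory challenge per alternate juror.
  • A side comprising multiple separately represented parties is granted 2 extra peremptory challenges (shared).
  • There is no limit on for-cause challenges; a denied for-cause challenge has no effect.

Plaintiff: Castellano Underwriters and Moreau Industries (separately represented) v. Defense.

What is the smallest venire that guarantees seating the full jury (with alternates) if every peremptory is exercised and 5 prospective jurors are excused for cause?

Seats to fill: 8 + 4 alternates = 12.
Peremptories — Plaintiff: 3 + 1×4 + 2 = 9; Defense: 3 + 1×4 = 7; total 16.
For-cause removals: 5.
Minimum venire: 12 + 16 + 5 = 33.

33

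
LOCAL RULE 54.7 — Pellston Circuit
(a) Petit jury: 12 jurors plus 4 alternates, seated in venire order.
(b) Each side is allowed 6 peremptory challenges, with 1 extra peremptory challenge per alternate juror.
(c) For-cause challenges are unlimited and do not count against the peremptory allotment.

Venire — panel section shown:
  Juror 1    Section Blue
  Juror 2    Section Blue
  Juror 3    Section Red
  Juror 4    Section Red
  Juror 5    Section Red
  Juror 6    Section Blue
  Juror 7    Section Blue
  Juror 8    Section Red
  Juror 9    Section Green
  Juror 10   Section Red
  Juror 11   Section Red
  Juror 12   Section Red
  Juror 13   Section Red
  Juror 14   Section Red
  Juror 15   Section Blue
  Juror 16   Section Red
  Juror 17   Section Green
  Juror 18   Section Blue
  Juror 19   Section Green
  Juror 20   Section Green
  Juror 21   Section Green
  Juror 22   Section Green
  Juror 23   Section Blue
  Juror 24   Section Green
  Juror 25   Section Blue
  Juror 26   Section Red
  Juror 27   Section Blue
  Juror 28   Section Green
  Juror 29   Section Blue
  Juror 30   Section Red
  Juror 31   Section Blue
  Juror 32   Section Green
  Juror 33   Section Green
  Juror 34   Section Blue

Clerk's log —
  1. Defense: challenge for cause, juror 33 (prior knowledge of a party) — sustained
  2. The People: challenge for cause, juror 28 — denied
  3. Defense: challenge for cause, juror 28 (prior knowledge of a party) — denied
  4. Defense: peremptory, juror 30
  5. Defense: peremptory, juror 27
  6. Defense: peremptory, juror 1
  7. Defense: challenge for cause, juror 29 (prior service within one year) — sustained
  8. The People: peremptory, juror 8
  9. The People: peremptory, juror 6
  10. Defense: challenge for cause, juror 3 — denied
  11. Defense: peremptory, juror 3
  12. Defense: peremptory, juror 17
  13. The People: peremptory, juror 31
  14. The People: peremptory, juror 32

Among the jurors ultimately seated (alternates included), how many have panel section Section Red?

8

Removed: #1, #3, #6, #8, #17, #27, #29, #30, #31, #32, #33.
Seated (16 incl. alternates): #2, #4, #5, #7, #9, #10, #11, #12, #13, #14, #15, #16, #18, #19, #20, #21.
Of those, in Section Red: #4, #5, #10, #11, #12, #13, #14, #16 → 8.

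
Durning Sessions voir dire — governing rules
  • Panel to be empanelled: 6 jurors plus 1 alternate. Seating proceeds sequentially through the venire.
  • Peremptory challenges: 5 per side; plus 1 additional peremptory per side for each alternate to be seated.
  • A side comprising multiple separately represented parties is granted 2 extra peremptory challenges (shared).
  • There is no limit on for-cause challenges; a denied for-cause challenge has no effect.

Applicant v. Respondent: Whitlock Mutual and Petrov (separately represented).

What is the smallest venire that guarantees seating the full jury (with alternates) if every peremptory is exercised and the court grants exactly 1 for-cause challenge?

Seats to fill: 6 + 1 alternates = 7.
Peremptories — Applicant: 5 + 1×1 = 6; Respondent: 5 + 1×1 + 2 = 8; total 14.
For-cause removals: 1.
Minimum venire: 7 + 14 + 1 = 22.

22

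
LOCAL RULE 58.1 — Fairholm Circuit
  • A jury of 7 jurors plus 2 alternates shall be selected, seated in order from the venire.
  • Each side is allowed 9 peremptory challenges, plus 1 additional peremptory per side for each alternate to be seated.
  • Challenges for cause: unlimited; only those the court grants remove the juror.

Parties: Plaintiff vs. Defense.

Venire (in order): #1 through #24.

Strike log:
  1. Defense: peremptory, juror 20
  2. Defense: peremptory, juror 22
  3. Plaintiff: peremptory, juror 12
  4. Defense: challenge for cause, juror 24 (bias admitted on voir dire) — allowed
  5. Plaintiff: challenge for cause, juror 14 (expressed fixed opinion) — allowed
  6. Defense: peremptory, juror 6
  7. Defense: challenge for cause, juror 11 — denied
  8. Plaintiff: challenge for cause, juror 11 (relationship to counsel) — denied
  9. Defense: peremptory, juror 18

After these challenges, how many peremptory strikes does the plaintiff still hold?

Plaintiff allotment: 9 base + 1 × 2 alternates = 11.
Plaintiff peremptories used: #12 — 1 (for-cause on #14, #11 don't count).
Remaining: 11 − 1 = 10.

10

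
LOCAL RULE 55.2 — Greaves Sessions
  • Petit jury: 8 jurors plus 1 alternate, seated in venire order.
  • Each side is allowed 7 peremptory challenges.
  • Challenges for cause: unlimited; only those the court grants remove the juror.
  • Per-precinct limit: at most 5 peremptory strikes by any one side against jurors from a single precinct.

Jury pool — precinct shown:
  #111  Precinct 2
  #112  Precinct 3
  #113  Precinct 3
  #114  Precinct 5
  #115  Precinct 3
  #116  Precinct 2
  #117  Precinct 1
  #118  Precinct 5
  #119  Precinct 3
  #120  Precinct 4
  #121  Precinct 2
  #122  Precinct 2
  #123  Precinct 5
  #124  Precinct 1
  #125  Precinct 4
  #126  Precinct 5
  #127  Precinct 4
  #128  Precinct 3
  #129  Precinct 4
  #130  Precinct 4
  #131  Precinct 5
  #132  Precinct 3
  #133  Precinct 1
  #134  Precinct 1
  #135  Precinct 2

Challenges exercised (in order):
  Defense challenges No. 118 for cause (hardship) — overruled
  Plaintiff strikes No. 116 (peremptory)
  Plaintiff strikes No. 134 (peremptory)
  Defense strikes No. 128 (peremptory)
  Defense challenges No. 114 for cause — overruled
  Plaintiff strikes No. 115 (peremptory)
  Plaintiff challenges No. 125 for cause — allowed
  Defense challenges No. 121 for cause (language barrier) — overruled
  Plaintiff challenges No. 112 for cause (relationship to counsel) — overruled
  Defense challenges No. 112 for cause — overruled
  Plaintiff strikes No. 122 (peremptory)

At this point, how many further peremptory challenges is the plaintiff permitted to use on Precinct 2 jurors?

3

Plaintiff peremptories so far: #116, #134, #115, #122 — 4 of 7 used, 3 left overall.
Against Precinct 2: #116, #122 — 2 used; per-precinct cap 5 leaves 3.
Binding limit: min(3, 3) = 3.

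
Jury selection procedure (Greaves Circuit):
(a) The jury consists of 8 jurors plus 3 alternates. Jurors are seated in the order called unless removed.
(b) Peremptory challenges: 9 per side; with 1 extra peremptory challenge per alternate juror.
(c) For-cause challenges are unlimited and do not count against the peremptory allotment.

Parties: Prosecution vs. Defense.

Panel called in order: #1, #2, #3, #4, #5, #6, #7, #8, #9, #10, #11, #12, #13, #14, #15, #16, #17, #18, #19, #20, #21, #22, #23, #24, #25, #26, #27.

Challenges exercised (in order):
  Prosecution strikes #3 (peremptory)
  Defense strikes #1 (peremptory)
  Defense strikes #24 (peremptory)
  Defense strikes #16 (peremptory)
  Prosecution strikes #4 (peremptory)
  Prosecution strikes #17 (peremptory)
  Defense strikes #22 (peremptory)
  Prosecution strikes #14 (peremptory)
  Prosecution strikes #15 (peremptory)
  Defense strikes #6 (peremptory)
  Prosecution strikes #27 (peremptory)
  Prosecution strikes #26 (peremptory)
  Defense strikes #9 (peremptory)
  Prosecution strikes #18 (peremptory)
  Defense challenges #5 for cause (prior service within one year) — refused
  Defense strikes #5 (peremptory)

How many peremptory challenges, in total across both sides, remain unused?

9

Prosecution allotment: 9 base + 1 × 3 alternates = 12. Defense allotment: 9 base + 1 × 3 alternates = 12.
Prosecution peremptories used: #3, #4, #17, #14, #15, #27, #26, #18 — 8.
Defense peremptories used: #1, #24, #16, #22, #6, #9, #5 — 7 (the for-cause on #5 doesn't count).
Remaining: (12 − 8) + (12 − 7) = 9.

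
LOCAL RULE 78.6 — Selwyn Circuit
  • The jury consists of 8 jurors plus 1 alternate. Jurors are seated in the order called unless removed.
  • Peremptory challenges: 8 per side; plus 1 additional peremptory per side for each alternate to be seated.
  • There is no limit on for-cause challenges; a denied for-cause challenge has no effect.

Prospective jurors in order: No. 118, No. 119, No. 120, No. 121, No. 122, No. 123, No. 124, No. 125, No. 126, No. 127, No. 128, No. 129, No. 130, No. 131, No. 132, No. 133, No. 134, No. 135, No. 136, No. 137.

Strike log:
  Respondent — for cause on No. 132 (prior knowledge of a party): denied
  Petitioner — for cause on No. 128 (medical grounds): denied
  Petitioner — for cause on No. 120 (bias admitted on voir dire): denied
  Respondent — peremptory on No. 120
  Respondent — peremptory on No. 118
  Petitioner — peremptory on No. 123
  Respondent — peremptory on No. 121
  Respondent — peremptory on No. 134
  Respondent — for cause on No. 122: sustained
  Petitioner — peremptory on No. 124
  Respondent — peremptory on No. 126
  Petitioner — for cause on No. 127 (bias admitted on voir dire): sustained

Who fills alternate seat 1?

135

Removed: #118, #120, #121, #122, #123, #124, #126, #127, #134. (#128, #132 stay — for-cause denied.)
Seating in order: seats 1–8 → #119, #125, #128, #129, #130, #131, #132, #133; alternates → #135.
So alternate 1 is #135.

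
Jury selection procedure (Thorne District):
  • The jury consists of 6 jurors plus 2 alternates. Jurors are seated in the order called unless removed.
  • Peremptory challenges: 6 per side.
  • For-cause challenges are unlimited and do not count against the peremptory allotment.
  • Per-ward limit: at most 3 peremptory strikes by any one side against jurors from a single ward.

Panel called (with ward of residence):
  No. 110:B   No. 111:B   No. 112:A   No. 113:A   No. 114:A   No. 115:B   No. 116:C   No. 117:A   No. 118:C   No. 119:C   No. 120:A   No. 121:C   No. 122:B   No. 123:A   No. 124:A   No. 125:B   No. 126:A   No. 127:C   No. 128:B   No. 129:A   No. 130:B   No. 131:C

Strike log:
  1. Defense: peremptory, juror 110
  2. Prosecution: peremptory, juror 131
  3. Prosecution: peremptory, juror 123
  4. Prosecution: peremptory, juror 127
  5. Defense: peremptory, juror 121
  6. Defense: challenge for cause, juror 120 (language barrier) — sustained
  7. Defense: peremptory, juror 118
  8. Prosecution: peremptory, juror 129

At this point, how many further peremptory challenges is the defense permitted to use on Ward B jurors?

2

Defense peremptories so far: #110, #121, #118 — 3 of 6 used, 3 left overall.
Against Ward B: #110 — 1 used; per-ward cap 3 leaves 2.
Binding limit: min(3, 2) = 2.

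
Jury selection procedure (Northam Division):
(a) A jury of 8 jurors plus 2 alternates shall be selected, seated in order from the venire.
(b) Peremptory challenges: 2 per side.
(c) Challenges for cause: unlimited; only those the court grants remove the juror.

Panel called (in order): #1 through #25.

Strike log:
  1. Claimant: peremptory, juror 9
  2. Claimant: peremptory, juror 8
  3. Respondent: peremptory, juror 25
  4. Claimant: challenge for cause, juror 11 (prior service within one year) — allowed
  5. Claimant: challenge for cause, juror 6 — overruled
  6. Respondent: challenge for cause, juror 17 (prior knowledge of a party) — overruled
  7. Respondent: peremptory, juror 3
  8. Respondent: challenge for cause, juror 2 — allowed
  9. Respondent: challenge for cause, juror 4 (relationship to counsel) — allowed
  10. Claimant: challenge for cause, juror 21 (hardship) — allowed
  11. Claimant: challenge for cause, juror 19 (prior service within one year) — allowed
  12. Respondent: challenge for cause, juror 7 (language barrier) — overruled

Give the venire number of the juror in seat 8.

14

Removed: #2, #3, #4, #8, #9, #11, #19, #21, #25. (#6, #7, #17 stay — for-cause denied.)
Filling seats in venire order through position 8: #1, #5, #6, #7, #10, #12, #13, #14.
So seat 8 is #14.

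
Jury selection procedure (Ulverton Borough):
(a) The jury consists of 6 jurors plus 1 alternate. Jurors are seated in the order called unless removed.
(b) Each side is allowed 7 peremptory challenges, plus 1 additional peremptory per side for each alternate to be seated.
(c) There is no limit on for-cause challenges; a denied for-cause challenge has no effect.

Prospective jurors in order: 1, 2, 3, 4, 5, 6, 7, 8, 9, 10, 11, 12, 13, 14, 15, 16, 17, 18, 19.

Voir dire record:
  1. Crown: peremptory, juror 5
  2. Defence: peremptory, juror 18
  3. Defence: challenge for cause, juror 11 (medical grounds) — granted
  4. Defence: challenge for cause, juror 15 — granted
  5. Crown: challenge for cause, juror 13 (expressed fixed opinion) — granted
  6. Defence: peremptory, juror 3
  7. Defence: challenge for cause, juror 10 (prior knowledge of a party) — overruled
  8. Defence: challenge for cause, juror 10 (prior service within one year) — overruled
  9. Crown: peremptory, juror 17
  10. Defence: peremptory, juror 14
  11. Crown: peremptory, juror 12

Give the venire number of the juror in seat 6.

Removed: #3, #5, #11, #12, #13, #14, #15, #17, #18. (#10 stays — for-cause denied.)
Seating in order: seats 1–6 → #1, #2, #4, #6, #7, #8; alternates → #9.
So seat 6 is #8.

8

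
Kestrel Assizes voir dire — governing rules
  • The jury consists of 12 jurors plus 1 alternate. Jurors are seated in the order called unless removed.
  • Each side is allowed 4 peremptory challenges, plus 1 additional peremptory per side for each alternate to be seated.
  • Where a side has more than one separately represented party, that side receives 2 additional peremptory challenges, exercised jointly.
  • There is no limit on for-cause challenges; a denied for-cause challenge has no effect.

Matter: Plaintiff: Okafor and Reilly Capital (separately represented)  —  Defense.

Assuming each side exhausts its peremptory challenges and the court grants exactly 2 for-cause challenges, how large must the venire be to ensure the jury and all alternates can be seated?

Seats to fill: 12 + 1 alternates = 13.
Peremptories — Plaintiff: 4 + 1×1 + 2 = 7; Defense: 4 + 1×1 = 5; total 12.
For-cause removals: 2.
Minimum venire: 13 + 12 + 2 = 27.

27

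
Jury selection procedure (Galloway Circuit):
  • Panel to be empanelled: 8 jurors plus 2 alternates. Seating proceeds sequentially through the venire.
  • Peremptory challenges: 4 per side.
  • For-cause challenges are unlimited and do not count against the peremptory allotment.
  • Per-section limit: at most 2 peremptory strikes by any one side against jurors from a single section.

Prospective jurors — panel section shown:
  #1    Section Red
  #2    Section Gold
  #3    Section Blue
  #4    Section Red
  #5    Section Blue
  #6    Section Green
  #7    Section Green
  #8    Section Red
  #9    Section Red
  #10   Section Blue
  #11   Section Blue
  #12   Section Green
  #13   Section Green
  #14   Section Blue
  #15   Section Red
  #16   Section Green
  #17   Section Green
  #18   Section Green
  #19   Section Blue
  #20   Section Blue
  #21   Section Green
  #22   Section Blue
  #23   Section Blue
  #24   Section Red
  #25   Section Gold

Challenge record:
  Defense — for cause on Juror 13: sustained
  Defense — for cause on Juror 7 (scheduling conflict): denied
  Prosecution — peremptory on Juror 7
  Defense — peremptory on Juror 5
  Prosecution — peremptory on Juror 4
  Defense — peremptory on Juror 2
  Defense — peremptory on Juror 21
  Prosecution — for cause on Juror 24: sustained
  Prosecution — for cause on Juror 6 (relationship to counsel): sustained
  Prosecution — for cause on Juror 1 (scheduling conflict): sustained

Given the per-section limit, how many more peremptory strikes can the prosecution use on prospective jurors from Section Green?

Prosecution peremptories so far: #7, #4 — 2 of 4 used, 2 left overall.
Against Section Green: #7 — 1 used; per-section cap 2 leaves 1.
Binding limit: min(2, 1) = 1.

1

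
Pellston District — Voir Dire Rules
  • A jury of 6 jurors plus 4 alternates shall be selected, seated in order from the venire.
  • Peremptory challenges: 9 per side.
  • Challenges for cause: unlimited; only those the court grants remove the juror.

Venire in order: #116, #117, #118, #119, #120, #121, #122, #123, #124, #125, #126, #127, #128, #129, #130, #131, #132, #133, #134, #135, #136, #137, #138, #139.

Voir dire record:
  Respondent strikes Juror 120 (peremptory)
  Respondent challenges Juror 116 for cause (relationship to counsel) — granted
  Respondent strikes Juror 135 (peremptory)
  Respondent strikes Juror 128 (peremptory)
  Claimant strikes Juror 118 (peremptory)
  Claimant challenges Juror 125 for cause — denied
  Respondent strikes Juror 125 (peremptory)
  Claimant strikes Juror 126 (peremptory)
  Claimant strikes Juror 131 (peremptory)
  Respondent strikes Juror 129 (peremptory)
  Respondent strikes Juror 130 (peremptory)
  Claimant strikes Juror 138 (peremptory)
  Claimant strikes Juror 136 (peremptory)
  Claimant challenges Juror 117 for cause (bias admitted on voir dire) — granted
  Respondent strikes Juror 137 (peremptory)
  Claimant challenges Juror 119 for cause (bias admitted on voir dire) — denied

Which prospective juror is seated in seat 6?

127

Removed: #116, #117, #118, #120, #125, #126, #128, #129, #130, #131, #135, #136, #137, #138. (#119 stays — for-cause denied.)
Seating in order: seats 1–6 → #119, #121, #122, #123, #124, #127; alternates → #132, #133, #134, #139.
So seat 6 is #127.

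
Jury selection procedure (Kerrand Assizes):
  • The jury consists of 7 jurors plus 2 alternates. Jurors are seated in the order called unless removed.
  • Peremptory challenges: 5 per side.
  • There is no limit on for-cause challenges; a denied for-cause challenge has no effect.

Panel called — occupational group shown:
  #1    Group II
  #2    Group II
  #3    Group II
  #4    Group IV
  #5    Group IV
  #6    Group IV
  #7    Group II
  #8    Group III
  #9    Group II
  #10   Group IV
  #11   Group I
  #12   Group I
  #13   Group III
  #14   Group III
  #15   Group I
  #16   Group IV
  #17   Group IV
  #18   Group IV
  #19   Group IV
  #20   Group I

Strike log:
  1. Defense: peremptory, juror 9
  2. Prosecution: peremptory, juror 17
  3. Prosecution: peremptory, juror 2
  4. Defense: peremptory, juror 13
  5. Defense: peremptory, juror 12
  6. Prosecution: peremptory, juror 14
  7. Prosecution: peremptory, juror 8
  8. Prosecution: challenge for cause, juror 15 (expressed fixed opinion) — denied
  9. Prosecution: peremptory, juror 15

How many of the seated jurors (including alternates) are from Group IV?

5

Removed: #2, #8, #9, #12, #13, #14, #15, #17.
Seated (9 incl. alternates): #1, #3, #4, #5, #6, #7, #10, #11, #16.
Of those, in Group IV: #4, #5, #6, #10, #16 → 5.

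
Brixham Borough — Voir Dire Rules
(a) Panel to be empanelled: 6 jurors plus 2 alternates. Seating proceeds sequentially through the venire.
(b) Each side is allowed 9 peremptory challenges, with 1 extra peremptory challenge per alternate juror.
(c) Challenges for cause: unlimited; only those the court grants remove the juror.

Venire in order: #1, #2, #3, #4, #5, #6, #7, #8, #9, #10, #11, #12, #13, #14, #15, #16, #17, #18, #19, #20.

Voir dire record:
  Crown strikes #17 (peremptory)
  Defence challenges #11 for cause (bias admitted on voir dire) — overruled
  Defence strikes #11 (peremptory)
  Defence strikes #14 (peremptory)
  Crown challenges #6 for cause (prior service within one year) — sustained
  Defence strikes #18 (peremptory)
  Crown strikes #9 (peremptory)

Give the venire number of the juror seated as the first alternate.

8

Removed: #6, #9, #11, #14, #17, #18.
Seating in order: seats 1–6 → #1, #2, #3, #4, #5, #7; alternates → #8, #10.
So alternate 1 is #8.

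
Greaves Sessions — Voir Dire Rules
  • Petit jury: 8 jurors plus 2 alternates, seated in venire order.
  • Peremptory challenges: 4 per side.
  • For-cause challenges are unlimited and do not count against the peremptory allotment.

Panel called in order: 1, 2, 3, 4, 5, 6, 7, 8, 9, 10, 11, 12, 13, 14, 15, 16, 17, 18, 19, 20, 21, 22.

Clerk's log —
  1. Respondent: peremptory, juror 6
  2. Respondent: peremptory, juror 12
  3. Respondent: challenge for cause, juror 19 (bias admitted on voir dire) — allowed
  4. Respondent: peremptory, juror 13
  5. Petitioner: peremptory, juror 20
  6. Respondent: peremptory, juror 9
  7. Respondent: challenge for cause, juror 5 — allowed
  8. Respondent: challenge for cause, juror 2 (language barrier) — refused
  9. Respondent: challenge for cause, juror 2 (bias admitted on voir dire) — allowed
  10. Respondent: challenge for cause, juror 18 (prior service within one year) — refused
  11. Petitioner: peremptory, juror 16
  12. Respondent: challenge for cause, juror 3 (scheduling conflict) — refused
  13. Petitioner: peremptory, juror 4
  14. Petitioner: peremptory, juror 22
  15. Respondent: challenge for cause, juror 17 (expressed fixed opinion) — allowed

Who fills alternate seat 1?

Removed: #2, #4, #5, #6, #9, #12, #13, #16, #17, #19, #20, #22. (#3, #18 stay — for-cause denied.)
Filling seats in venire order through position 9: #1, #3, #7, #8, #10, #11, #14, #15, #18.
So alternate 1 is #18.

18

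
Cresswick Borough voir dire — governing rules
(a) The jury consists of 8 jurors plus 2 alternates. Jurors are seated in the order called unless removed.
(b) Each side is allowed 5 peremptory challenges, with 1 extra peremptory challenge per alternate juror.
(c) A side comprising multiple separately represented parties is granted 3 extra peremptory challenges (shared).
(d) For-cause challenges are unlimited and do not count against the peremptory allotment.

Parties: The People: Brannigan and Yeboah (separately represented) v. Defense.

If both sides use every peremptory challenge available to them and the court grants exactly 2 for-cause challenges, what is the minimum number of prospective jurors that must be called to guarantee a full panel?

29

Seats to fill: 8 + 2 alternates = 10.
Peremptories — The People: 5 + 1×2 + 3 = 10; Defense: 5 + 1×2 = 7; total 17.
For-cause removals: 2.
Minimum venire: 10 + 17 + 2 = 29.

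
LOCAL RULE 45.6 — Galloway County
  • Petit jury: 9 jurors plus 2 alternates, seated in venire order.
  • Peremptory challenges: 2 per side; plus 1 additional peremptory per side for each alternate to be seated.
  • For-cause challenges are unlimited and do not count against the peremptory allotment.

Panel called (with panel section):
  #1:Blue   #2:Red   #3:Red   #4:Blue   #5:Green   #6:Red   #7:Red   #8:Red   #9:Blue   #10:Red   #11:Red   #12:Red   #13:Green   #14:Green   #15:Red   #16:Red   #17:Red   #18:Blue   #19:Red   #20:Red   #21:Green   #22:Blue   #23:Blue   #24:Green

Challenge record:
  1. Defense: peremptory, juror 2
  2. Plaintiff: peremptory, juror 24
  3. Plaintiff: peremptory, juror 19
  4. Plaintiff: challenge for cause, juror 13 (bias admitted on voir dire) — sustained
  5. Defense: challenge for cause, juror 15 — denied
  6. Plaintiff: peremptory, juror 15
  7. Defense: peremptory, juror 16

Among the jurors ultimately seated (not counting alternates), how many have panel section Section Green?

1

Removed: #2, #13, #15, #16, #19, #24.
Seated jurors 1–9: #1, #3, #4, #5, #6, #7, #8, #9, #10 (alternates #11, #12 not counted).
Of those, in Section Green: #5 → 1.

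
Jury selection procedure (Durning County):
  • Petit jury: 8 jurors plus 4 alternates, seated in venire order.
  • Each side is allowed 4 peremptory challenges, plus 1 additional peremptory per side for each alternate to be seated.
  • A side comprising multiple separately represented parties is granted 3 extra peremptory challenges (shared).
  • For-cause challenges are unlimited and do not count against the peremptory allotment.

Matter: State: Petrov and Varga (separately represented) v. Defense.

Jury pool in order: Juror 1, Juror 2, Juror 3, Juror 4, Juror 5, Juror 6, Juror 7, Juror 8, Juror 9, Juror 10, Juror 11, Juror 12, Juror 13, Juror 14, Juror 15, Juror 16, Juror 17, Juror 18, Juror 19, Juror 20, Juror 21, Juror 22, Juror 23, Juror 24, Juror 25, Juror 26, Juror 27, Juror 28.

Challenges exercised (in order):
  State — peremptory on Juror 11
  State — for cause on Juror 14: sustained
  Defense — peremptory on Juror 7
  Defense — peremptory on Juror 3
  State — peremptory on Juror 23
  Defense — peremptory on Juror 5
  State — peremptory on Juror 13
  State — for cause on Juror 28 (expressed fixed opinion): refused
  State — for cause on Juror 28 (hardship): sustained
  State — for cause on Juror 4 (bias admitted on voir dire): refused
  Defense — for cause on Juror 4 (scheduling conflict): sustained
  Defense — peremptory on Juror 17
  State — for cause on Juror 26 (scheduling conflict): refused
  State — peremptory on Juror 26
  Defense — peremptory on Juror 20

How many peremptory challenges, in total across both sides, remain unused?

10

State allotment: 4 base + 1 × 4 alternates + 3 multi-party = 11. Defense allotment: 4 base + 1 × 4 alternates = 8.
State peremptories used: #11, #23, #13, #26 — 4 (for-cause on #14, #28, #28, #4, #26 don't count).
Defense peremptories used: #7, #3, #5, #17, #20 — 5 (the for-cause on #4 doesn't count).
Remaining: (11 − 4) + (8 − 5) = 10.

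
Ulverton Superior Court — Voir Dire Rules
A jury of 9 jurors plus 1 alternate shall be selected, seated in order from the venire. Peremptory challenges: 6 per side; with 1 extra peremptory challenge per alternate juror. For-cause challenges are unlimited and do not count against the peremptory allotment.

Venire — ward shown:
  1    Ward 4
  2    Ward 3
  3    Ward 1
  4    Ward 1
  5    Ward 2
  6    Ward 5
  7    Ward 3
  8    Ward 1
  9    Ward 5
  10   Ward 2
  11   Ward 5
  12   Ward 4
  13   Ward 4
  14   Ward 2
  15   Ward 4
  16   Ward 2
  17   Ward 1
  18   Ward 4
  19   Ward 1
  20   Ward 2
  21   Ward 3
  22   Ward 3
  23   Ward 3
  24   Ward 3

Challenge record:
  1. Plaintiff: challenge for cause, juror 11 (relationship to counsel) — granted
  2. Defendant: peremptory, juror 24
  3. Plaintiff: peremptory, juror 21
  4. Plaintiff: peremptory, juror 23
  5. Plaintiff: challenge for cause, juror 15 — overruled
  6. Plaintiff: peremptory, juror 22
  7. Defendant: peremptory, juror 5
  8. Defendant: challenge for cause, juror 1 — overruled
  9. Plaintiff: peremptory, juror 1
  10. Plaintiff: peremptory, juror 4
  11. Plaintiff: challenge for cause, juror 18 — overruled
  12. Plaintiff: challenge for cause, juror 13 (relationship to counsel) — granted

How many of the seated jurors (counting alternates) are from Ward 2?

2

Removed: #1, #4, #5, #11, #13, #21, #22, #23, #24.
Seated (10 incl. alternates): #2, #3, #6, #7, #8, #9, #10, #12, #14, #15.
Of those, in Ward 2: #10, #14 → 2.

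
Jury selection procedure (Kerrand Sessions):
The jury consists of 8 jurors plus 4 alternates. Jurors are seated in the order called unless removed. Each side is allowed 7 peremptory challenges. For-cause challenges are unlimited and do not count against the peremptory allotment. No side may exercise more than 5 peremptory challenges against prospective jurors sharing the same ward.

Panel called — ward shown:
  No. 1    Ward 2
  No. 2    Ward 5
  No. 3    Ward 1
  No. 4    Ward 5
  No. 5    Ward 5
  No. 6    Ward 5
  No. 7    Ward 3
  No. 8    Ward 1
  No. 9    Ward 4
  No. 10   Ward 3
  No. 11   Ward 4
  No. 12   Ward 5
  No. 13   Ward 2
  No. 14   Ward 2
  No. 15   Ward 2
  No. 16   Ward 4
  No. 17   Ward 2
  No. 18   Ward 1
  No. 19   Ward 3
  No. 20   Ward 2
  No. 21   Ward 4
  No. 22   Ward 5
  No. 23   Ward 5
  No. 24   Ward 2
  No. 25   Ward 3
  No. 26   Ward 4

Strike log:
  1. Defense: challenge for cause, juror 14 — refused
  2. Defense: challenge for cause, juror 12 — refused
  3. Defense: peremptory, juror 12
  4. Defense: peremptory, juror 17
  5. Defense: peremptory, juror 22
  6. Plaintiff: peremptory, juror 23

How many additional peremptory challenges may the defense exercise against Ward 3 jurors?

Defense peremptories so far: #12, #17, #22 — 3 of 7 used, 4 left overall.
Against Ward 3: none yet — per-ward cap 5 leaves 5.
Binding limit: min(4, 5) = 4.

4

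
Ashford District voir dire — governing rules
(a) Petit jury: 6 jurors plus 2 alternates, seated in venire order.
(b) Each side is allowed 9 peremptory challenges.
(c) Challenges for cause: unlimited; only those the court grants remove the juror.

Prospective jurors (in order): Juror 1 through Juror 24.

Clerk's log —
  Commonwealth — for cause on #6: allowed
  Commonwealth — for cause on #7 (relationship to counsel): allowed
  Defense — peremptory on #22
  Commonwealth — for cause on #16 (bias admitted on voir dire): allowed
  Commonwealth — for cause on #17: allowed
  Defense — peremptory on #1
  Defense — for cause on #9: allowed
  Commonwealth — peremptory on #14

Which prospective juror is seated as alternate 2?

12

Removed: #1, #6, #7, #9, #14, #16, #17, #22.
Seating in order: seats 1–6 → #2, #3, #4, #5, #8, #10; alternates → #11, #12.
So alternate 2 is #12.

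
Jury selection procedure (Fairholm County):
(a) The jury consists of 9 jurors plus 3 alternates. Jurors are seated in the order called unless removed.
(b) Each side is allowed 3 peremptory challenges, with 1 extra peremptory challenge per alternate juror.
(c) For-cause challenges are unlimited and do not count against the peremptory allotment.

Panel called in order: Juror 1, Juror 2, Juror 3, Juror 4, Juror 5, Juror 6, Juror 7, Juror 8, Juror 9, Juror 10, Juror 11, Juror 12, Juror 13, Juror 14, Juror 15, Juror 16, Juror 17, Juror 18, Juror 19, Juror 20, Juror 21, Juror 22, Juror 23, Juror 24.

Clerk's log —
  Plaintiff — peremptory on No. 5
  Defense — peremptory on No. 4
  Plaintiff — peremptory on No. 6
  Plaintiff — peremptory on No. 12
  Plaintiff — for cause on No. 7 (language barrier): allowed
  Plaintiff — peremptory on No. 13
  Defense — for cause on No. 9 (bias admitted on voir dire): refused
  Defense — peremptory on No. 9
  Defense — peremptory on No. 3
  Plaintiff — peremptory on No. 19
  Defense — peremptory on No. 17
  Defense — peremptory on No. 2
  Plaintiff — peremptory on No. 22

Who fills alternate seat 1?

21

Removed: #2, #3, #4, #5, #6, #7, #9, #12, #13, #17, #19, #22.
Seating in order: seats 1–9 → #1, #8, #10, #11, #14, #15, #16, #18, #20; alternates → #21, #23, #24.
So alternate 1 is #21.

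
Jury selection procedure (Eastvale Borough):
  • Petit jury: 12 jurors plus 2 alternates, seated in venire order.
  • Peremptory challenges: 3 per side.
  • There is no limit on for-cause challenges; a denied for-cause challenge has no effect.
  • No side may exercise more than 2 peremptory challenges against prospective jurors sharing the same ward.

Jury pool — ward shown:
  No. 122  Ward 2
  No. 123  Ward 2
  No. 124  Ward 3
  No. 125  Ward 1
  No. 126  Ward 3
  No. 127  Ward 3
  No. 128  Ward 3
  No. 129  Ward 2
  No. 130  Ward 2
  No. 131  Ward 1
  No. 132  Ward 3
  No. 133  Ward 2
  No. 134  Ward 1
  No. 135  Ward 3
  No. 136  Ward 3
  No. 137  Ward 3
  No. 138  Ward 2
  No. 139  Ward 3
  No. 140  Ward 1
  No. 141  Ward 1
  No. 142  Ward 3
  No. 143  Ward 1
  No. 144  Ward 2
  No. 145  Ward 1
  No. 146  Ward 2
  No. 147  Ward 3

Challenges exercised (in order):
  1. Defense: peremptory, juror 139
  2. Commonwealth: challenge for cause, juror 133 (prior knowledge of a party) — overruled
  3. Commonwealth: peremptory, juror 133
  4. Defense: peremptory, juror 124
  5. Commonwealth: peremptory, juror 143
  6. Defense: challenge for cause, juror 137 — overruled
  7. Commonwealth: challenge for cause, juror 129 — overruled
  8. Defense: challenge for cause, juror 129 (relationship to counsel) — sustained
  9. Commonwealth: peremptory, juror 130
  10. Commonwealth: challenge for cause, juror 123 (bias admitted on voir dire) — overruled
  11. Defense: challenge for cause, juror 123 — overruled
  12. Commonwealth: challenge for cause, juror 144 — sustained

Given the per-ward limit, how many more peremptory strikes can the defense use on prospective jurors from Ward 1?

1

Defense peremptories so far: #139, #124 — 2 of 3 used, 1 left overall.
Against Ward 1: none yet — per-ward cap 2 leaves 2.
Binding limit: min(1, 2) = 1.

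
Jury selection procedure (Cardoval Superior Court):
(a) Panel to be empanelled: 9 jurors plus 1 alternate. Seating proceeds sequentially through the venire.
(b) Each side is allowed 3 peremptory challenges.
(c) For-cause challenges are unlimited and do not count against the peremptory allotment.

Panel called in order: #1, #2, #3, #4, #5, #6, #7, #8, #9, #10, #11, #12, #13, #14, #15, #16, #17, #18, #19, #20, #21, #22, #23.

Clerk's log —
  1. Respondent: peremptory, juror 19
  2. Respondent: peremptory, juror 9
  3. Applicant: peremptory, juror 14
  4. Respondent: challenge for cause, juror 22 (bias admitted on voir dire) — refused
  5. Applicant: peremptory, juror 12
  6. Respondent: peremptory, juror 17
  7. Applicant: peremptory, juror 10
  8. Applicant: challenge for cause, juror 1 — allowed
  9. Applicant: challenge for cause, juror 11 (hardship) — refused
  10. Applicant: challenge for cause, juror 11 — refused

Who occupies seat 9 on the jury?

13

Removed: #1, #9, #10, #12, #14, #17, #19. (#11, #22 stay — for-cause denied.)
Filling seats in venire order through position 9: #2, #3, #4, #5, #6, #7, #8, #11, #13.
So seat 9 is #13.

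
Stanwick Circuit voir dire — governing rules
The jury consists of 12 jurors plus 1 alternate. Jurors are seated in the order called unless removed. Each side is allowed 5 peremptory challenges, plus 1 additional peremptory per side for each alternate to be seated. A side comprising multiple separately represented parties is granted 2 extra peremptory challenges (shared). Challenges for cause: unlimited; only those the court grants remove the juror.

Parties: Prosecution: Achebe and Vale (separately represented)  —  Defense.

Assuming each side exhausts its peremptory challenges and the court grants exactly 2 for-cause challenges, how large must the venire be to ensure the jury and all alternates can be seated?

29

Seats to fill: 12 + 1 alternates = 13.
Peremptories — Prosecution: 5 + 1×1 + 2 = 8; Defense: 5 + 1×1 = 6; total 14.
For-cause removals: 2.
Minimum venire: 13 + 14 + 2 = 29.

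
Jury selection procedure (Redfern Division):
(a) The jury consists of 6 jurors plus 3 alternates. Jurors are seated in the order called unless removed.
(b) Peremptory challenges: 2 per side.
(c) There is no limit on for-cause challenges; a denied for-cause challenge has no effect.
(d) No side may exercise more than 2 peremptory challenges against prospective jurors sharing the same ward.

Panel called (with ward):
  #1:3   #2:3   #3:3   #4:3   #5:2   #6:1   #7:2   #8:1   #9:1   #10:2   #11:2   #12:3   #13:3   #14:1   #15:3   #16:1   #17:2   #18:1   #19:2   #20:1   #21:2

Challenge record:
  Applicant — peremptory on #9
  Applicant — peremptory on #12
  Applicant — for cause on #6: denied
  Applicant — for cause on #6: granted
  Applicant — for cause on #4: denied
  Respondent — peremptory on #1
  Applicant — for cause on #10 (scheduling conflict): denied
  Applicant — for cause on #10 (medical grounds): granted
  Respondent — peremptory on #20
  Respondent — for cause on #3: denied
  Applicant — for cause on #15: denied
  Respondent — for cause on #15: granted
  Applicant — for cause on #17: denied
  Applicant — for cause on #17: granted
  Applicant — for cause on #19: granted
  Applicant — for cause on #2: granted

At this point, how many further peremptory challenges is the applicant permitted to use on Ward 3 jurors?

Applicant peremptories so far: #9, #12 — 2 of 2 used, 0 left overall.
Against Ward 3: #12 — 1 used; per-ward cap 2 leaves 1.
Binding limit: min(0, 1) = 0.

0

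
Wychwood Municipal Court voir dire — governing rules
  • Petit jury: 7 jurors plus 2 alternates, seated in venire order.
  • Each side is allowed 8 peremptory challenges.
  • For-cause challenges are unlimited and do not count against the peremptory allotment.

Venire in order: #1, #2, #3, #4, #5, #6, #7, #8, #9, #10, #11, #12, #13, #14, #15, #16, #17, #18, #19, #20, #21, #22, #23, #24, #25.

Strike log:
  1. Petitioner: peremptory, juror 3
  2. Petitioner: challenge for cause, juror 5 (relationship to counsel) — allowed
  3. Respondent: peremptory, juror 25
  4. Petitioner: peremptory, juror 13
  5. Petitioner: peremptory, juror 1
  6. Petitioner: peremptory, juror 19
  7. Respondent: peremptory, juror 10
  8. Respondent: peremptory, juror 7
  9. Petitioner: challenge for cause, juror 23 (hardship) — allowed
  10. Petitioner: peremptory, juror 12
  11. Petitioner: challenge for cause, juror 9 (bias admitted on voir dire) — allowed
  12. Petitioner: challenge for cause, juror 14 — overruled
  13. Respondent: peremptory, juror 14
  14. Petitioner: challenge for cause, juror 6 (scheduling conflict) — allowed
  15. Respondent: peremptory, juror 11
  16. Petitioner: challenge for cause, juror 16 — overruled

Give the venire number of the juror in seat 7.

Removed: #1, #3, #5, #6, #7, #9, #10, #11, #12, #13, #14, #19, #23, #25. (#16 stays — for-cause denied.)
Filling seats in venire order through position 7: #2, #4, #8, #15, #16, #17, #18.
So seat 7 is #18.

18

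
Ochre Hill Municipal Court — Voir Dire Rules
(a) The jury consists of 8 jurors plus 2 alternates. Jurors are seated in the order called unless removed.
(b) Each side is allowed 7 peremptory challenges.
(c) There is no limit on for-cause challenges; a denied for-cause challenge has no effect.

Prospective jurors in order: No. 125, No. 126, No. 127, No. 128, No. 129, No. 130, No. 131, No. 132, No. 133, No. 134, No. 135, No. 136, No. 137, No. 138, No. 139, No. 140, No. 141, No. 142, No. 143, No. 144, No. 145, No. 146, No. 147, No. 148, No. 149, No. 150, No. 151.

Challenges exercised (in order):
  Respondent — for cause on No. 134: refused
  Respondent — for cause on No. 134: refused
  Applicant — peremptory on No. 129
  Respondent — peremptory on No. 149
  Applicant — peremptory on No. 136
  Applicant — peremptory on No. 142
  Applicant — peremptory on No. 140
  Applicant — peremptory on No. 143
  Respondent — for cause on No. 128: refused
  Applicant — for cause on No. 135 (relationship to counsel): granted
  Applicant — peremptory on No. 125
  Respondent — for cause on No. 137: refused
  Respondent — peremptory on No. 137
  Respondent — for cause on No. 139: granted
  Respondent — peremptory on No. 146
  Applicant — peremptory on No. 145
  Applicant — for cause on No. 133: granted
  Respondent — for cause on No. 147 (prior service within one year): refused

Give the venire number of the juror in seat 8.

Removed: #125, #129, #133, #135, #136, #137, #139, #140, #142, #143, #145, #146, #149. (#128, #134, #147 stay — for-cause denied.)
Filling seats in venire order through position 8: #126, #127, #128, #130, #131, #132, #134, #138.
So seat 8 is #138.

138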